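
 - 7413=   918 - 8331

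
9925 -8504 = 1421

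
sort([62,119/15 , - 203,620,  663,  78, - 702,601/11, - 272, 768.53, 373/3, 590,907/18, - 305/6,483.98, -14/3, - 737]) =[ - 737, - 702, - 272 ,-203,-305/6, - 14/3, 119/15,907/18,601/11,62 , 78, 373/3, 483.98,590,620,663 , 768.53] 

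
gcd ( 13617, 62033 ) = 1513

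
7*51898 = 363286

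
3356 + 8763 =12119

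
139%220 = 139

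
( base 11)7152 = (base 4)2110113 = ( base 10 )9495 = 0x2517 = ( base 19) 175E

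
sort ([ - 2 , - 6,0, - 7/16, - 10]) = [ - 10, - 6, - 2, - 7/16, 0 ]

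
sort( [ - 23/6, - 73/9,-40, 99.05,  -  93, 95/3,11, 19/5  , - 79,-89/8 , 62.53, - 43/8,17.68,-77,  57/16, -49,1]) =[ - 93, - 79, - 77 , - 49, - 40, - 89/8, - 73/9, - 43/8,-23/6, 1,57/16,  19/5, 11, 17.68,95/3 , 62.53, 99.05 ] 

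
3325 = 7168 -3843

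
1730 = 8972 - 7242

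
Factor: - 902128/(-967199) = 2^4*43^( - 1)*83^( - 1) * 271^( - 1)*56383^1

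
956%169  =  111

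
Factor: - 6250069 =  - 7^1*19^1 * 46993^1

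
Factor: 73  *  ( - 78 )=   - 5694 = - 2^1 * 3^1*13^1*73^1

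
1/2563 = 1/2563 = 0.00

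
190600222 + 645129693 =835729915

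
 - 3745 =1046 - 4791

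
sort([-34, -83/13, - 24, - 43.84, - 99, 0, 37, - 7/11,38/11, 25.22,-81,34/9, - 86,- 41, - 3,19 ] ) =[-99, - 86, - 81,- 43.84, - 41,- 34, - 24, - 83/13 , -3, - 7/11, 0 , 38/11, 34/9, 19,25.22, 37] 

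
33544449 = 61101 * 549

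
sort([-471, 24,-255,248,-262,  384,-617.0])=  [ - 617.0,-471, - 262,-255,24, 248, 384]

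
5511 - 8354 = - 2843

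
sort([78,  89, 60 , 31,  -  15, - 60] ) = [-60,  -  15,31,60, 78, 89]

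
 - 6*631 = -3786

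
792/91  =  8 + 64/91 = 8.70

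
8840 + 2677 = 11517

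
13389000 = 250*53556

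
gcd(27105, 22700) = 5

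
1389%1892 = 1389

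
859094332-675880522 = 183213810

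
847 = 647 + 200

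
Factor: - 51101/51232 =-2^( - 5 )*137^1*373^1*1601^( - 1)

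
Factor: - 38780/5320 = -277/38= - 2^( - 1)*19^( - 1)*277^1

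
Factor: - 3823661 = -3823661^1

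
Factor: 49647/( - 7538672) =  - 2^(-4)*3^1 * 13^1*19^1*67^1*457^( - 1)*1031^( - 1)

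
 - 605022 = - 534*1133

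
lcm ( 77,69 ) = 5313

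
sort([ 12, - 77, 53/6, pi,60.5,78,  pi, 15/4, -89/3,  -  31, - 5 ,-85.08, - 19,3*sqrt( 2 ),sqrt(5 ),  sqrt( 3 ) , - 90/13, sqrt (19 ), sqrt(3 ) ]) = [ - 85.08, - 77,- 31, - 89/3,-19, - 90/13, - 5,sqrt ( 3), sqrt( 3),  sqrt( 5),  pi , pi, 15/4,3*sqrt (2),  sqrt(19 ),53/6,  12,60.5,78 ] 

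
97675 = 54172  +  43503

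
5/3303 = 5/3303 = 0.00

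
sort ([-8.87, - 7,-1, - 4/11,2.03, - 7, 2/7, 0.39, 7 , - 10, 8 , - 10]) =[ - 10, - 10,-8.87, - 7, - 7, - 1, - 4/11,2/7,0.39, 2.03, 7,8] 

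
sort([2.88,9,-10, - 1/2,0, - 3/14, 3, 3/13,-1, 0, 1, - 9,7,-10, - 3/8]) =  [ - 10, - 10, - 9, - 1, - 1/2,-3/8, - 3/14, 0, 0,3/13,1, 2.88, 3,  7, 9] 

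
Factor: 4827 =3^1*1609^1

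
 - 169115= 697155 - 866270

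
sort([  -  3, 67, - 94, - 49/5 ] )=[ - 94, - 49/5, - 3,67] 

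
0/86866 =0= 0.00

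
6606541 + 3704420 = 10310961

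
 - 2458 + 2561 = 103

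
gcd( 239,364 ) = 1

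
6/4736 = 3/2368 = 0.00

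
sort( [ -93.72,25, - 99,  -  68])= [-99, - 93.72, - 68,25 ] 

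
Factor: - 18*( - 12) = 2^3*3^3= 216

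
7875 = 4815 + 3060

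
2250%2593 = 2250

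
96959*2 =193918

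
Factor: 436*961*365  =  2^2*5^1*31^2 * 73^1*109^1  =  152933540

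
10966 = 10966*1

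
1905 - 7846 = -5941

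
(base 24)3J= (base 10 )91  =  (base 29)34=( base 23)3M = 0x5b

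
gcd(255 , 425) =85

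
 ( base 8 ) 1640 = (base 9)1241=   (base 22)1K4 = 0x3a0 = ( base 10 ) 928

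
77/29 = 2 + 19/29= 2.66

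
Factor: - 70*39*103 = - 281190  =  - 2^1* 3^1*5^1*7^1 * 13^1*103^1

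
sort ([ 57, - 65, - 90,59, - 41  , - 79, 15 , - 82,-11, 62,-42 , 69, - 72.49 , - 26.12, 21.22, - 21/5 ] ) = [ - 90, - 82,  -  79, - 72.49,- 65, - 42, - 41,-26.12, - 11, - 21/5, 15, 21.22, 57, 59 , 62,69]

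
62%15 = 2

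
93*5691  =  529263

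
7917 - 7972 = - 55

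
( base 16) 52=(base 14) 5C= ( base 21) 3j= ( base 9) 101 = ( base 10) 82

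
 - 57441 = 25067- 82508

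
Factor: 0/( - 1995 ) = 0 = 0^1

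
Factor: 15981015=3^1*5^1  *  367^1*2903^1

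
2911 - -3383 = 6294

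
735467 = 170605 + 564862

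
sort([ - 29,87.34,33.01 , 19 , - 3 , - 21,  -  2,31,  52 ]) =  [ - 29, - 21, -3, - 2, 19,31,33.01 , 52, 87.34] 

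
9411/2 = 4705 + 1/2 = 4705.50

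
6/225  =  2/75  =  0.03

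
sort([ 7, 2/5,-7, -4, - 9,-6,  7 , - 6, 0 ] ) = [-9, -7, - 6,-6,-4,0,2/5,  7,7 ] 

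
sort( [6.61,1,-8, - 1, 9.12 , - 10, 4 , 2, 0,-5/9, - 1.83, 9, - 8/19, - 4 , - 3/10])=[-10, - 8,-4, - 1.83,-1, - 5/9, - 8/19, - 3/10,0,1, 2,  4,6.61,9, 9.12]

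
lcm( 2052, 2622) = 47196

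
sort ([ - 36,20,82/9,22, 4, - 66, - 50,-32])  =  [ - 66,-50, - 36, - 32, 4,82/9,20,22 ]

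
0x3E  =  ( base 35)1R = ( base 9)68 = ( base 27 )28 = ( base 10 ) 62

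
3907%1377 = 1153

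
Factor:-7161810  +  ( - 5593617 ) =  - 12755427 = - 3^1*4251809^1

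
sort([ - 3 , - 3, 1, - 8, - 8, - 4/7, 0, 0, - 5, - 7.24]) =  [ - 8, - 8, - 7.24, - 5, - 3, - 3, - 4/7, 0, 0,1 ]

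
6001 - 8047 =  - 2046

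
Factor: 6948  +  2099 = 83^1 * 109^1= 9047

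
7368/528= 307/22=13.95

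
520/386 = 1 + 67/193 = 1.35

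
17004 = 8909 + 8095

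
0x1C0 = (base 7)1210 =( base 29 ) fd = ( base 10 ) 448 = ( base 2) 111000000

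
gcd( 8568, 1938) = 102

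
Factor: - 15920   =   - 2^4*5^1 *199^1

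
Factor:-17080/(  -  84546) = 20/99 = 2^2*3^ (-2 )*5^1*11^(-1 ) 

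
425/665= 85/133=0.64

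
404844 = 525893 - 121049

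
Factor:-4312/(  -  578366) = 2^2*7^2 * 11^1*71^(- 1)*4073^( - 1 ) = 2156/289183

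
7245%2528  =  2189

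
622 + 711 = 1333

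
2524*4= 10096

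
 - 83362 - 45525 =-128887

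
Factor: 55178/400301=2^1*11^(-1 )*47^1*151^(-1 )*241^( - 1 )*587^1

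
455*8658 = 3939390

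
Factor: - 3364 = -2^2*  29^2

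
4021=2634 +1387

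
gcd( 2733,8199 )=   2733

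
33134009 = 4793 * 6913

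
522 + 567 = 1089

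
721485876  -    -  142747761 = 864233637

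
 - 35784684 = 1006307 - 36790991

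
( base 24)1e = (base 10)38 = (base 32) 16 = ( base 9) 42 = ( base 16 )26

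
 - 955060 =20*( - 47753)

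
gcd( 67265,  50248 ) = 11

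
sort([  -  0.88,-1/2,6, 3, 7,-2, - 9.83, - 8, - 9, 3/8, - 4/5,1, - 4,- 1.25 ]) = [ - 9.83,  -  9, - 8, - 4,-2, - 1.25,-0.88, - 4/5,-1/2, 3/8, 1, 3, 6,7] 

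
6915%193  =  160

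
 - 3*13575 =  - 40725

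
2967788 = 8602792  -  5635004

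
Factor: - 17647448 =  - 2^3 *7^2*13^1*3463^1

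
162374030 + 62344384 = 224718414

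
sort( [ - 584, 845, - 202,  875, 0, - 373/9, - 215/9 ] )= [ - 584 , - 202, - 373/9 , - 215/9,0,845, 875] 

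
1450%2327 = 1450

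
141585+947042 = 1088627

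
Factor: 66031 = 7^1*9433^1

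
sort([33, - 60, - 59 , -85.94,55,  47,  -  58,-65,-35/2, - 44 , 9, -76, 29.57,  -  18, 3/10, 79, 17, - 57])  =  [-85.94, - 76, -65, - 60, - 59  , - 58, -57 , - 44, - 18,-35/2,3/10,9, 17,29.57, 33, 47, 55, 79 ]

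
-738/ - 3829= 738/3829 = 0.19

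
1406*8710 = 12246260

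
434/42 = 10 + 1/3 = 10.33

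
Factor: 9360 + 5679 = 15039 = 3^3 * 557^1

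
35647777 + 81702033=117349810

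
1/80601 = 1/80601=0.00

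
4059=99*41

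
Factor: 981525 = 3^1*5^2*23^1*569^1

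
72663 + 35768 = 108431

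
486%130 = 96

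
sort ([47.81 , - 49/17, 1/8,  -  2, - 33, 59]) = [  -  33, - 49/17, - 2, 1/8,47.81, 59]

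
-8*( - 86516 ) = 692128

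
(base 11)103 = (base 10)124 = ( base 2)1111100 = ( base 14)8C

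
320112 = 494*648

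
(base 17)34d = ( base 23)1I5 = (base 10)948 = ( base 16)3B4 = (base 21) 233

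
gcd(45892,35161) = 7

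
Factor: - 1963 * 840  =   - 1648920 =- 2^3*3^1*5^1 * 7^1*13^1 * 151^1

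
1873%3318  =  1873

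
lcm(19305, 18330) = 1814670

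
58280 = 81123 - 22843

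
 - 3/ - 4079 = 3/4079 = 0.00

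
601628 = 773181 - 171553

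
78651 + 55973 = 134624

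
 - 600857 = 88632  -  689489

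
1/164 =1/164=0.01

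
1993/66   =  30 + 13/66 = 30.20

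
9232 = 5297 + 3935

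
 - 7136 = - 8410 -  - 1274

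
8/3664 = 1/458 = 0.00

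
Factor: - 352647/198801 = -199^( - 1)*353^1= - 353/199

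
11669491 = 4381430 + 7288061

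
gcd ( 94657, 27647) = 1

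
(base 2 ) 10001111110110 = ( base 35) 7i1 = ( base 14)34d8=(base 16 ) 23f6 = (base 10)9206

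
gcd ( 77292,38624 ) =4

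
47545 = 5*9509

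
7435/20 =371 + 3/4 = 371.75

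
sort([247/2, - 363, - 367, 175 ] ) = [ - 367, - 363, 247/2, 175 ] 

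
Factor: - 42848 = -2^5*13^1*103^1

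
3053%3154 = 3053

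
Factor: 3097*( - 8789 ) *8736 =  - 2^5 *3^1*7^1*11^1*13^1 * 17^1*19^1*47^1*163^1 =- 237789840288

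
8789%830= 489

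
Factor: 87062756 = 2^2*11^1*29^1*31^2*71^1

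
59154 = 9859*6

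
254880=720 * 354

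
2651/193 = 2651/193 = 13.74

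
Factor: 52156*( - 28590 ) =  - 1491140040 = - 2^3*3^1*5^1*13^1*17^1* 59^1*953^1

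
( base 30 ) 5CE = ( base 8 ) 11412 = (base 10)4874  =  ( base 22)a1c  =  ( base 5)123444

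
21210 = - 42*( - 505 )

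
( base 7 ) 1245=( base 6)2110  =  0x1da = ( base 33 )EC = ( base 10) 474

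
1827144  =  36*50754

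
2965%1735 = 1230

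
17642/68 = 259 + 15/34 =259.44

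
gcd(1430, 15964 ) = 26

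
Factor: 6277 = 6277^1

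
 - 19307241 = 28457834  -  47765075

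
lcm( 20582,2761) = 226402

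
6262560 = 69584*90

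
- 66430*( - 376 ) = 24977680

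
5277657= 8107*651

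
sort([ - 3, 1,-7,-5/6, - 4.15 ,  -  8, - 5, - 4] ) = [ - 8, -7, - 5, - 4.15, - 4 , - 3,-5/6, 1]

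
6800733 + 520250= 7320983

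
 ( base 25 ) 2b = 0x3d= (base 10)61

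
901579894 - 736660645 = 164919249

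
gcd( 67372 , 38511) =1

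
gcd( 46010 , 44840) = 10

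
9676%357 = 37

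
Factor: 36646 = 2^1*73^1*251^1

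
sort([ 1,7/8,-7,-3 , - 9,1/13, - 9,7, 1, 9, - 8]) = [- 9,-9, - 8,- 7, - 3 , 1/13,7/8,  1, 1,7,9] 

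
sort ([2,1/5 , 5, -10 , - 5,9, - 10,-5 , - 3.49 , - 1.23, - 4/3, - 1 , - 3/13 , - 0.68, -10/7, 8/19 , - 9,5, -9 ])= [ - 10,  -  10, - 9 , - 9, - 5 , - 5,  -  3.49, -10/7 ,  -  4/3, - 1.23,-1, - 0.68 , - 3/13,1/5, 8/19,2, 5  ,  5 , 9] 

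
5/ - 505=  - 1 + 100/101 = - 0.01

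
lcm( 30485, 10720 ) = 975520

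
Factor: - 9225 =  - 3^2*5^2*41^1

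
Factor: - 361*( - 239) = 19^2*239^1 = 86279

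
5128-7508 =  - 2380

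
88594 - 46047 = 42547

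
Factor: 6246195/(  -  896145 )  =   - 416413/59743  =  - 59743^ ( - 1) * 416413^1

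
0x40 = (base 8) 100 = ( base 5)224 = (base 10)64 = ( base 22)2k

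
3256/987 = 3256/987  =  3.30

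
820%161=15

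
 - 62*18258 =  - 1131996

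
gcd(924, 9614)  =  22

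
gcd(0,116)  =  116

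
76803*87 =6681861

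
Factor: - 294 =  - 2^1*3^1*7^2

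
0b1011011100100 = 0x16e4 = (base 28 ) 7D8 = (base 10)5860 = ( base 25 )99A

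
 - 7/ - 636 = 7/636 = 0.01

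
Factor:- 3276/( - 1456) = 9/4 = 2^( - 2)  *  3^2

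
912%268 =108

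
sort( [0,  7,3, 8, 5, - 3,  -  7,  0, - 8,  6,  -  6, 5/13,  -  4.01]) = [  -  8, - 7,  -  6 , - 4.01, - 3,0 , 0,  5/13,  3,5 , 6,7,8 ] 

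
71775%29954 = 11867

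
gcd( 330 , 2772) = 66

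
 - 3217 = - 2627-590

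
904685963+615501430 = 1520187393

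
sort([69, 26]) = [26,69] 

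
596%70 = 36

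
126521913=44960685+81561228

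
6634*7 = 46438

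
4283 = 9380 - 5097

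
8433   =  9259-826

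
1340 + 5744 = 7084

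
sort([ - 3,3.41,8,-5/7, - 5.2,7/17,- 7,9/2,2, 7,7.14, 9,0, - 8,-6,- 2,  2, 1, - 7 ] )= [ - 8, -7, - 7, - 6,- 5.2,-3,-2,-5/7,0,7/17,1, 2,2,3.41, 9/2, 7, 7.14,8, 9 ] 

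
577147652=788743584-211595932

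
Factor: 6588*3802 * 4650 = 116471228400 = 2^4*3^4*5^2*31^1*61^1*1901^1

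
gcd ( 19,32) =1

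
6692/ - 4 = -1673/1  =  -  1673.00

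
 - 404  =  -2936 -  - 2532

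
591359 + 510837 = 1102196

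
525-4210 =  - 3685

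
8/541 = 8/541 = 0.01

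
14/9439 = 14/9439 = 0.00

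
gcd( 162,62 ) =2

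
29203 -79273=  - 50070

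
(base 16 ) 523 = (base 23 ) 2B4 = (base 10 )1315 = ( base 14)69D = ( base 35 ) 12K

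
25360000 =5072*5000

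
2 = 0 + 2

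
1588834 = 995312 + 593522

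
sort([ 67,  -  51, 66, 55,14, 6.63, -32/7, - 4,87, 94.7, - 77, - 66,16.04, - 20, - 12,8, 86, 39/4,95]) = [- 77, - 66, - 51, - 20, - 12, - 32/7, - 4,6.63,8,39/4,14,16.04, 55,66,67,86, 87,94.7,95]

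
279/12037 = 279/12037= 0.02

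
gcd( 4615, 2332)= 1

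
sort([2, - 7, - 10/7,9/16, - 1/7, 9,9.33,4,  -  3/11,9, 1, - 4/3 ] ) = [ - 7, - 10/7,- 4/3, - 3/11, - 1/7,9/16,1,2,4,9,9, 9.33 ] 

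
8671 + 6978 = 15649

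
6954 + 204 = 7158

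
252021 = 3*84007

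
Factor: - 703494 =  - 2^1*3^2*11^2*17^1*19^1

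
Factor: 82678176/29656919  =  2^5*3^2*7^1*61^(-1 )*41011^1*486179^(-1 ) 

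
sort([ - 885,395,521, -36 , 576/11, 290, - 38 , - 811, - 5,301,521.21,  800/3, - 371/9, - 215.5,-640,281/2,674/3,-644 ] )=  [ - 885, - 811, - 644, - 640, - 215.5, - 371/9, - 38,  -  36, - 5,576/11,281/2 , 674/3, 800/3,290,301, 395 , 521,521.21 ] 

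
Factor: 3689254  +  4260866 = 2^3*3^1 * 5^1*97^1* 683^1 = 7950120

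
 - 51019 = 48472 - 99491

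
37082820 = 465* 79748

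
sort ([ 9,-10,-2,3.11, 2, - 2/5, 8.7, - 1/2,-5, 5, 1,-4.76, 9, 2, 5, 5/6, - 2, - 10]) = [ - 10, - 10  , - 5, - 4.76,-2 ,  -  2, - 1/2 , -2/5, 5/6 , 1, 2, 2,3.11, 5, 5 , 8.7,9, 9]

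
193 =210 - 17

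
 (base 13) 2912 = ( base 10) 5930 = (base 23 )b4j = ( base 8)13452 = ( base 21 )d98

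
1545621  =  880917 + 664704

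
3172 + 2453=5625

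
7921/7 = 1131 + 4/7 = 1131.57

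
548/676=137/169 = 0.81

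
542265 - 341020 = 201245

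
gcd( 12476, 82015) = 1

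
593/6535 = 593/6535 =0.09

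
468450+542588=1011038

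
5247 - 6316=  - 1069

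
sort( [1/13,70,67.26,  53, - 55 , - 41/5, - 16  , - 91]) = [ - 91,-55, - 16,- 41/5,1/13,53, 67.26, 70] 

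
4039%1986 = 67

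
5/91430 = 1/18286 = 0.00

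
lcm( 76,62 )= 2356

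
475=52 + 423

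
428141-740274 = - 312133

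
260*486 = 126360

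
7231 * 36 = 260316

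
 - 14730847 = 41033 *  (-359 ) 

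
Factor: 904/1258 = 2^2*17^ ( - 1)*37^( - 1)*113^1 = 452/629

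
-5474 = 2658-8132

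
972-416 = 556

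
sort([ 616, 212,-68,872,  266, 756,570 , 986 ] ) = [ - 68, 212,266,570, 616,756,872,986 ]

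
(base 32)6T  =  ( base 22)A1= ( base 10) 221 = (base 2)11011101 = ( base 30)7B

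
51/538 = 51/538 = 0.09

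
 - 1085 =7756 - 8841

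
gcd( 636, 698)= 2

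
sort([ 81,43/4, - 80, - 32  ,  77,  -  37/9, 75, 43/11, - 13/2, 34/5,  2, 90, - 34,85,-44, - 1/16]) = [ - 80, - 44, - 34, - 32, - 13/2, -37/9, - 1/16,2,43/11,  34/5, 43/4, 75, 77 , 81, 85, 90 ] 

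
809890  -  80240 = 729650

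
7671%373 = 211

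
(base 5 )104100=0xe42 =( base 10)3650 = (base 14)148A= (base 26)5AA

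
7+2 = 9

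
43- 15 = 28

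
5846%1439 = 90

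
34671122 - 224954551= - 190283429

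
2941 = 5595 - 2654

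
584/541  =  584/541= 1.08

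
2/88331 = 2/88331 = 0.00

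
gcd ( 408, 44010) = 6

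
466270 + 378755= 845025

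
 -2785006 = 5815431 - 8600437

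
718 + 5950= 6668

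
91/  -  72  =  - 2+53/72= - 1.26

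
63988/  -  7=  - 63988/7 = - 9141.14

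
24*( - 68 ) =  - 1632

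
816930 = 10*81693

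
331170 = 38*8715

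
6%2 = 0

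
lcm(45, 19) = 855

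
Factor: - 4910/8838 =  - 3^(  -  2)*5^1 = - 5/9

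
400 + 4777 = 5177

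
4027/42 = 95+37/42 = 95.88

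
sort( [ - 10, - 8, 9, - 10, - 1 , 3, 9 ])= [ - 10, - 10,-8,-1,3, 9,9]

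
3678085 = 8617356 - 4939271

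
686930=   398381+288549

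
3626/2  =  1813 = 1813.00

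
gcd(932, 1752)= 4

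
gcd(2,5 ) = 1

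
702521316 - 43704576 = 658816740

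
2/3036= 1/1518 = 0.00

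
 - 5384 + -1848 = -7232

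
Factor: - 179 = -179^1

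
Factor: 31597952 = 2^7*23^1*10733^1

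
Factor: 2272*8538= 19398336  =  2^6 *3^1 * 71^1 *1423^1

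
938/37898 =67/2707=0.02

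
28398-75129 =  - 46731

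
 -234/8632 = - 1 + 323/332= -0.03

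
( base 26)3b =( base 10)89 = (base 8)131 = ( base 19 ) 4d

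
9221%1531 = 35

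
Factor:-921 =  -3^1*307^1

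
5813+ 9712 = 15525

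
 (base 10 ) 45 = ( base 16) 2D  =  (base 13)36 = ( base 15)30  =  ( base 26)1J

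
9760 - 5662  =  4098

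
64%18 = 10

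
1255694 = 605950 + 649744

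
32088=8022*4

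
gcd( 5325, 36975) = 75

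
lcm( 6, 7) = 42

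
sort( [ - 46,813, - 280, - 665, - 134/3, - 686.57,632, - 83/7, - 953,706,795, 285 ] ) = [  -  953,-686.57, -665, - 280, - 46,  -  134/3, - 83/7, 285,  632, 706,795,813 ]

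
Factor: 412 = 2^2*103^1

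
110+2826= 2936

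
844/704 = 1 + 35/176 =1.20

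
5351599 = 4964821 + 386778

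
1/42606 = 1/42606 = 0.00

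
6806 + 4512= 11318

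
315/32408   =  315/32408 = 0.01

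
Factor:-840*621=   -  2^3 * 3^4*5^1*7^1*23^1 = -521640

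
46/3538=23/1769 = 0.01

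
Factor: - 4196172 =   -  2^2*3^1 * 89^1*3929^1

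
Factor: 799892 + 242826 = 1042718 = 2^1*521359^1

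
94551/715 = 132 + 171/715 = 132.24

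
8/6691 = 8/6691 = 0.00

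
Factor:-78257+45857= - 2^4*3^4 * 5^2= -32400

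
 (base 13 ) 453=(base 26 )12g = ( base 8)1350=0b1011101000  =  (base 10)744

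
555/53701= 555/53701 = 0.01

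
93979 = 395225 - 301246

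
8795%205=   185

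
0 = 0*798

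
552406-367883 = 184523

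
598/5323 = 598/5323 = 0.11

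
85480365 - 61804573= 23675792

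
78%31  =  16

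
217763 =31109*7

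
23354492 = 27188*859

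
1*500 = 500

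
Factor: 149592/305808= 271/554=2^( - 1 )* 271^1*277^( - 1 ) 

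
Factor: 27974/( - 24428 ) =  - 2^( - 1) * 31^(  -  1)*71^1 = - 71/62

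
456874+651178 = 1108052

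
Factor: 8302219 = 8302219^1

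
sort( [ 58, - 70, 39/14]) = [ - 70, 39/14,58]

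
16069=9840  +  6229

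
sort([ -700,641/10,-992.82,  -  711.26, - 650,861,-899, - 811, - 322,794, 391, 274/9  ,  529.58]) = [ - 992.82, - 899, - 811, - 711.26, - 700,-650, - 322, 274/9,641/10, 391,529.58,794, 861 ] 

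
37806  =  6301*6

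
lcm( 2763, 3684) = 11052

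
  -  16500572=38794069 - 55294641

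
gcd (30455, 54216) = 1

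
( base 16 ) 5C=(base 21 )48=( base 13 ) 71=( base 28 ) 38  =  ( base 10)92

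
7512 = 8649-1137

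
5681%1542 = 1055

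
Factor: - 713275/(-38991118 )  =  2^( - 1 )*5^2*23^( - 1 )*31^( - 1 )*37^( - 1)*103^1 * 277^1*739^( - 1)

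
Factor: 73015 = 5^1*17^1*859^1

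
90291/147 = 614 + 11/49  =  614.22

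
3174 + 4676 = 7850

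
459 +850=1309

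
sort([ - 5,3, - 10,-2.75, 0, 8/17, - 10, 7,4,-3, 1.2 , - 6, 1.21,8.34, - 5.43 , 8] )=[ - 10, - 10, -6, - 5.43 ,- 5, - 3, - 2.75, 0, 8/17,  1.2, 1.21, 3,4, 7, 8,8.34 ]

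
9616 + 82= 9698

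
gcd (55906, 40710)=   2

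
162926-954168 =  -  791242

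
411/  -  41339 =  - 1+40928/41339  =  - 0.01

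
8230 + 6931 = 15161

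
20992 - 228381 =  - 207389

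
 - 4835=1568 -6403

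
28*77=2156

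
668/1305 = 668/1305 =0.51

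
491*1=491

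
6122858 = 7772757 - 1649899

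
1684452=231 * 7292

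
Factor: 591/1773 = 3^( - 1) = 1/3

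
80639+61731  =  142370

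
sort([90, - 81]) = [-81 , 90 ] 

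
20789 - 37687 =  - 16898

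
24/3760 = 3/470=0.01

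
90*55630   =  5006700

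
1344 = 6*224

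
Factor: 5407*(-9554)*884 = - 45666094552= - 2^3*13^1*17^2*281^1*5407^1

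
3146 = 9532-6386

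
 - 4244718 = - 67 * 63354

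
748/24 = 31 + 1/6 =31.17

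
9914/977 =10+144/977 = 10.15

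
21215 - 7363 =13852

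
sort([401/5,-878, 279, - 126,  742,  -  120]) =[ - 878,- 126,-120,  401/5, 279,742 ]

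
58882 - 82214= - 23332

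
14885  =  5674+9211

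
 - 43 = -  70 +27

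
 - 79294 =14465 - 93759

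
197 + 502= 699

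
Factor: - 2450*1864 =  - 4566800 = - 2^4 * 5^2*7^2*233^1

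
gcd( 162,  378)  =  54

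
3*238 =714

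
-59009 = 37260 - 96269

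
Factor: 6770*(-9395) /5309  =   - 63604150/5309 =-2^1*5^2*677^1*1879^1*5309^(-1)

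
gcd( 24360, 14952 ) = 168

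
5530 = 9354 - 3824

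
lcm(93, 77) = 7161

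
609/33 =203/11=18.45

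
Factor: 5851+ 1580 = 7431 = 3^1  *2477^1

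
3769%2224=1545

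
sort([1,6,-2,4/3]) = [ - 2,  1, 4/3,6]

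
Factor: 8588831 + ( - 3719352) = 4869479^1 = 4869479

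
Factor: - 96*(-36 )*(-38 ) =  - 131328 = - 2^8*3^3*19^1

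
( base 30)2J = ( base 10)79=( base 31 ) 2h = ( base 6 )211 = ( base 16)4f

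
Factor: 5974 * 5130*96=2942075520 = 2^7*3^4*5^1*19^1*29^1*103^1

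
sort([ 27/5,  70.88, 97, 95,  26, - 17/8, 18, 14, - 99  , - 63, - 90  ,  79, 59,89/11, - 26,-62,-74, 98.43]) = [-99, - 90, - 74 ,-63,-62, - 26, - 17/8, 27/5, 89/11,14,18,  26, 59,  70.88,  79,95, 97, 98.43]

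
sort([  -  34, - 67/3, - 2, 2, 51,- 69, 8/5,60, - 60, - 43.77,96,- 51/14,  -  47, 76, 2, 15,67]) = [ - 69, - 60,  -  47,-43.77,-34,  -  67/3, - 51/14 , -2,8/5, 2,2,15, 51,60, 67, 76, 96] 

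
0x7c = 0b1111100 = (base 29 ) 48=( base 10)124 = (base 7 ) 235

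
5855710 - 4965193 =890517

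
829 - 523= 306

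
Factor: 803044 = 2^2*11^1*18251^1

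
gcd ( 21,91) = 7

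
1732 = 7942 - 6210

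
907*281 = 254867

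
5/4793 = 5/4793 = 0.00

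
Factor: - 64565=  - 5^1 *37^1*349^1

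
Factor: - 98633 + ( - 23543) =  - 2^6*23^1*83^1 = - 122176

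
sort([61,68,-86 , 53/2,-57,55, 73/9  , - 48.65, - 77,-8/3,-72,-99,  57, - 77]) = [-99, - 86 ,-77,- 77, - 72 , - 57, - 48.65, - 8/3,  73/9, 53/2 , 55, 57,  61 , 68]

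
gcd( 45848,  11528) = 88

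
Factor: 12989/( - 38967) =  - 1/3 = - 3^ (  -  1) 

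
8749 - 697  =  8052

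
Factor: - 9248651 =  - 29^1 * 318919^1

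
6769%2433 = 1903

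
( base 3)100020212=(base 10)6746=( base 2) 1101001011010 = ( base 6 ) 51122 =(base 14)265C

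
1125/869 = 1 + 256/869 = 1.29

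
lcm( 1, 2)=2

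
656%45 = 26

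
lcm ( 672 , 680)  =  57120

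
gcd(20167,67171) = 1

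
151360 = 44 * 3440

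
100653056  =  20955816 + 79697240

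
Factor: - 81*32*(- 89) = 230688 = 2^5 * 3^4  *  89^1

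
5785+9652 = 15437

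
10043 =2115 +7928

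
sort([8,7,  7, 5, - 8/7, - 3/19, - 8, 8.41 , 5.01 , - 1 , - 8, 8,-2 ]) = [ - 8,-8 , - 2,-8/7,-1, - 3/19,5, 5.01, 7, 7 , 8, 8,8.41]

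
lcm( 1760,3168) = 15840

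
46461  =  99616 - 53155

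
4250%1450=1350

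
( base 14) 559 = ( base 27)1c6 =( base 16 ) 423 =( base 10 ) 1059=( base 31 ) 135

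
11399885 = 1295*8803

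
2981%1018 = 945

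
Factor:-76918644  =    -  2^2*3^2*11^1*194239^1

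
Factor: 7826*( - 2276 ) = -17811976 = - 2^3*7^1 *13^1*43^1*569^1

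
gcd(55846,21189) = 7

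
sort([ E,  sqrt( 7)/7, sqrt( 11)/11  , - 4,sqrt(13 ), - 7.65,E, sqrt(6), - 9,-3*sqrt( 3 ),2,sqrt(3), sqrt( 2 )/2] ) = [ - 9  ,  -  7.65,-3*sqrt( 3), - 4,sqrt (11)/11,sqrt( 7 ) /7,sqrt( 2 )/2,sqrt( 3), 2,sqrt ( 6 ),E,E, sqrt( 13 ) ]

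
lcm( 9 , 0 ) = 0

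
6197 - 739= 5458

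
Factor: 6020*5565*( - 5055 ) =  - 169349071500  =  -2^2*3^2 * 5^3 *7^2*43^1*53^1*337^1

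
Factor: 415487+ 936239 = 2^1 *675863^1 = 1351726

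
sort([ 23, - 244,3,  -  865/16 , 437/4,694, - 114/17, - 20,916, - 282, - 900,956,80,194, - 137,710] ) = [ - 900,-282, - 244, - 137, - 865/16, - 20, - 114/17,3,23, 80,437/4, 194,694,710, 916,956 ]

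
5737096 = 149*38504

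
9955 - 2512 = 7443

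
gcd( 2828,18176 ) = 4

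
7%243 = 7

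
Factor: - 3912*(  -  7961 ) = 31143432 = 2^3*3^1*19^1*163^1*419^1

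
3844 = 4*961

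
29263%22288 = 6975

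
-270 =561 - 831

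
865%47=19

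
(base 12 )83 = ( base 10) 99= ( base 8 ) 143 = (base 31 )36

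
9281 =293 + 8988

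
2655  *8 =21240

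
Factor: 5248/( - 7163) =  - 2^7*13^ ( - 1)*19^(-1 )*29^( - 1)*41^1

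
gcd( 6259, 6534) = 11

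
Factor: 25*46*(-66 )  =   - 75900 = - 2^2* 3^1*5^2*11^1*23^1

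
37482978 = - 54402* ( - 689)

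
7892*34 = 268328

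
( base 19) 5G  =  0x6f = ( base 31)3I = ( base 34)39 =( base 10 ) 111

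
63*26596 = 1675548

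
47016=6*7836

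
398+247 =645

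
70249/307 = 228+253/307 = 228.82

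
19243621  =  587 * 32783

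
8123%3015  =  2093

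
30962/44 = 15481/22 = 703.68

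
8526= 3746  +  4780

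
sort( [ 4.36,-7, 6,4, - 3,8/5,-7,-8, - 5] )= [-8,-7, - 7, - 5, - 3 , 8/5  ,  4,  4.36  ,  6]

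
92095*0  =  0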